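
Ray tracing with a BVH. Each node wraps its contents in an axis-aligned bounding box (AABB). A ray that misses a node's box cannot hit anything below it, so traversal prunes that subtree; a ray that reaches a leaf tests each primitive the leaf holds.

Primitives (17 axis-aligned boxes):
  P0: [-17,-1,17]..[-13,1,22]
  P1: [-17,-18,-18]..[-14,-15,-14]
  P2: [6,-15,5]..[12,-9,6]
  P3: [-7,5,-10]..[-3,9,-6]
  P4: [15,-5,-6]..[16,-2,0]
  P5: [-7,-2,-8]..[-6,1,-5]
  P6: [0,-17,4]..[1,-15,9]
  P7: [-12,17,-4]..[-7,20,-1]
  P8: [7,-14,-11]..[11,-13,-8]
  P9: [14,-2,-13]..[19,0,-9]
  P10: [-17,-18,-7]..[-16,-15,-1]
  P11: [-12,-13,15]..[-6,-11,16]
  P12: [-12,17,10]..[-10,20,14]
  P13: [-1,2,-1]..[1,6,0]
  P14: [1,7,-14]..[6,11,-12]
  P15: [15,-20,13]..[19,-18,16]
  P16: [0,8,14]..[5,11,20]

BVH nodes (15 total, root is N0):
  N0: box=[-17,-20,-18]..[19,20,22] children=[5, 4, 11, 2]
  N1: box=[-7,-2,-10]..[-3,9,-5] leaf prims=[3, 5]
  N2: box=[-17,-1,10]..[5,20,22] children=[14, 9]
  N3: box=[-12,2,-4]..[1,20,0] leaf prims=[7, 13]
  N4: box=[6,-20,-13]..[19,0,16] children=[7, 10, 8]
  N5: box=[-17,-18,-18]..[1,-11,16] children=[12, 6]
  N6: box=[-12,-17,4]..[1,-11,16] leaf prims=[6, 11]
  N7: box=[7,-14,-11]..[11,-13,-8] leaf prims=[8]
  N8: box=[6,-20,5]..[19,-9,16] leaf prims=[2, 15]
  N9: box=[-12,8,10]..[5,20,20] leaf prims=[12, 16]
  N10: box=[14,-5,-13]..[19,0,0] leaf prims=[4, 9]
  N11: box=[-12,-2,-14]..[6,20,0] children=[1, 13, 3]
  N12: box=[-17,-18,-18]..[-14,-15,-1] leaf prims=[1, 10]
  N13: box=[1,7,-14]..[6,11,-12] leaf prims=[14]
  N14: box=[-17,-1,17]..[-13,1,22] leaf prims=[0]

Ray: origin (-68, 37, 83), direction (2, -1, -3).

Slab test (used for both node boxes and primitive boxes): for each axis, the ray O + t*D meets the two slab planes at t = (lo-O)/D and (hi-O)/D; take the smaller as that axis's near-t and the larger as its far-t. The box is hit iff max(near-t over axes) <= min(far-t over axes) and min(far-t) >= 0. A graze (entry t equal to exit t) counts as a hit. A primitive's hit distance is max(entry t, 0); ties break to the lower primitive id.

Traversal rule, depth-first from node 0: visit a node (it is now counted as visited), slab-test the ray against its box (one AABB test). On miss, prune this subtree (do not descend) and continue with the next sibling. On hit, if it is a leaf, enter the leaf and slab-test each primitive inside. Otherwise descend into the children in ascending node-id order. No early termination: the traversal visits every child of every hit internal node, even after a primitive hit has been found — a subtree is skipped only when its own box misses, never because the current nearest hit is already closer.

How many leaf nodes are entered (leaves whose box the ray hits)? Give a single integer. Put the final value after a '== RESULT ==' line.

Trace the traversal:
N0 x:[51/2,87/2] y:[17,57] z:[61/3,101/3] -> hit [51/2,101/3], descend [2, 4, 5, 11]
  N2 x:[51/2,73/2] y:[17,38] z:[61/3,73/3] -> miss, prune
  N4 x:[37,87/2] y:[37,57] z:[67/3,32] -> miss, prune
  N5 x:[51/2,69/2] y:[48,55] z:[67/3,101/3] -> miss, prune
  N11 x:[28,37] y:[17,39] z:[83/3,97/3] -> hit [28,97/3], descend [1, 3, 13]
    N1 x:[61/2,65/2] y:[28,39] z:[88/3,31] -> hit [61/2,31] leaf, test {P3@t=61/2, P5(miss)}
    N3 x:[28,69/2] y:[17,35] z:[83/3,29] -> hit [28,29] leaf, test {P7(miss), P13(miss)}
    N13 x:[69/2,37] y:[26,30] z:[95/3,97/3] -> miss, prune

Summary -> nodes [0, 2, 4, 5, 11, 1, 3, 13]; box-tests=8; leaf-entries=2; first=P3

== RESULT ==
2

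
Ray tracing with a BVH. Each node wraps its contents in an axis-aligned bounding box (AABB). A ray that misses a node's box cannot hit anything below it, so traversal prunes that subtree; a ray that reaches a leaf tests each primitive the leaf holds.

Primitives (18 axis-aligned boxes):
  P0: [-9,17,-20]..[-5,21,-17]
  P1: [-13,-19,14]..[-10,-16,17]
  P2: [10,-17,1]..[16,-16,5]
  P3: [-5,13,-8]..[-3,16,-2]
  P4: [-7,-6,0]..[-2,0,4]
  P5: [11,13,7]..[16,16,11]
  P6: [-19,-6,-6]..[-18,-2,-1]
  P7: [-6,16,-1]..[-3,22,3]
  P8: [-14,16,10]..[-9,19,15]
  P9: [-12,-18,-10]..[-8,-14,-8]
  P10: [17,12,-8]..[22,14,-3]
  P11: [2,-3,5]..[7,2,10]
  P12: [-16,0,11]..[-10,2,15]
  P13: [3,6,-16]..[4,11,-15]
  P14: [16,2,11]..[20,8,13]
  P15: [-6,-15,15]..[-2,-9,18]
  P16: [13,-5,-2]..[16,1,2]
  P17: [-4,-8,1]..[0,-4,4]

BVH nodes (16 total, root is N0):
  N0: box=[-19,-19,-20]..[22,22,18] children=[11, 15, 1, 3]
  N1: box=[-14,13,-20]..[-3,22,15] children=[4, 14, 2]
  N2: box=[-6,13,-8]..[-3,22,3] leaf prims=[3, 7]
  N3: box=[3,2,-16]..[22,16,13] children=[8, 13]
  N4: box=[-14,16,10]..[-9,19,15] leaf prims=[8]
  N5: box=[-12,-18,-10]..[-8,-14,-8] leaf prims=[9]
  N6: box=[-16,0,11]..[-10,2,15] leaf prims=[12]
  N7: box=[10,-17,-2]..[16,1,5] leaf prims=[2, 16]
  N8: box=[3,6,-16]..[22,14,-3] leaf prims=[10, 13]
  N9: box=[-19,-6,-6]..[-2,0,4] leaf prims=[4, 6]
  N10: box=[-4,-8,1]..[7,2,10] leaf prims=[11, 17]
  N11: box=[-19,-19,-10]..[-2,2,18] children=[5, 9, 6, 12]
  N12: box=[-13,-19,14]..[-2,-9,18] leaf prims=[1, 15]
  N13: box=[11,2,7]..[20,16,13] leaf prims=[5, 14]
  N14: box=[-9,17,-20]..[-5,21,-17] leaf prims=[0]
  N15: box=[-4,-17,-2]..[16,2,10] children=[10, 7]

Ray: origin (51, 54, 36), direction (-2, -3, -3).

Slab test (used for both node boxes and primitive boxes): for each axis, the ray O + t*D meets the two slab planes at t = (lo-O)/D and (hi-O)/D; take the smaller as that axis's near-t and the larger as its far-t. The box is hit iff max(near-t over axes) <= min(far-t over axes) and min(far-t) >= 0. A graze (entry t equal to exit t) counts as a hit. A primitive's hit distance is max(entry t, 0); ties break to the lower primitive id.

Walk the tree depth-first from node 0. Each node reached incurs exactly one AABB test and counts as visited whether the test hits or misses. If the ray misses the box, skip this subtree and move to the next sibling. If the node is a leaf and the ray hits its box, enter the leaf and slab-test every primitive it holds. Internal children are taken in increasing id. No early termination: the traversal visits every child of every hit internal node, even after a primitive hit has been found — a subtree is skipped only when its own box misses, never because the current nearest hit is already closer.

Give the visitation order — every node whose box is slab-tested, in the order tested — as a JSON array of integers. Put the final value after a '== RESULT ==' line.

Walk:
N0 x:[29/2,35] y:[32/3,73/3] z:[6,56/3] -> hit [29/2,56/3], descend [1, 3, 11, 15]
  N1 x:[27,65/2] y:[32/3,41/3] z:[7,56/3] -> miss, prune
  N3 x:[29/2,24] y:[38/3,52/3] z:[23/3,52/3] -> hit [29/2,52/3], descend [8, 13]
    N8 x:[29/2,24] y:[40/3,16] z:[13,52/3] -> hit [29/2,16] leaf, test {P10(miss), P13(miss)}
    N13 x:[31/2,20] y:[38/3,52/3] z:[23/3,29/3] -> miss, prune
  N11 x:[53/2,35] y:[52/3,73/3] z:[6,46/3] -> miss, prune
  N15 x:[35/2,55/2] y:[52/3,71/3] z:[26/3,38/3] -> miss, prune

Summary -> nodes [0, 1, 3, 8, 13, 11, 15]; box-tests=7; leaf-entries=1; first=miss

== RESULT ==
[0, 1, 3, 8, 13, 11, 15]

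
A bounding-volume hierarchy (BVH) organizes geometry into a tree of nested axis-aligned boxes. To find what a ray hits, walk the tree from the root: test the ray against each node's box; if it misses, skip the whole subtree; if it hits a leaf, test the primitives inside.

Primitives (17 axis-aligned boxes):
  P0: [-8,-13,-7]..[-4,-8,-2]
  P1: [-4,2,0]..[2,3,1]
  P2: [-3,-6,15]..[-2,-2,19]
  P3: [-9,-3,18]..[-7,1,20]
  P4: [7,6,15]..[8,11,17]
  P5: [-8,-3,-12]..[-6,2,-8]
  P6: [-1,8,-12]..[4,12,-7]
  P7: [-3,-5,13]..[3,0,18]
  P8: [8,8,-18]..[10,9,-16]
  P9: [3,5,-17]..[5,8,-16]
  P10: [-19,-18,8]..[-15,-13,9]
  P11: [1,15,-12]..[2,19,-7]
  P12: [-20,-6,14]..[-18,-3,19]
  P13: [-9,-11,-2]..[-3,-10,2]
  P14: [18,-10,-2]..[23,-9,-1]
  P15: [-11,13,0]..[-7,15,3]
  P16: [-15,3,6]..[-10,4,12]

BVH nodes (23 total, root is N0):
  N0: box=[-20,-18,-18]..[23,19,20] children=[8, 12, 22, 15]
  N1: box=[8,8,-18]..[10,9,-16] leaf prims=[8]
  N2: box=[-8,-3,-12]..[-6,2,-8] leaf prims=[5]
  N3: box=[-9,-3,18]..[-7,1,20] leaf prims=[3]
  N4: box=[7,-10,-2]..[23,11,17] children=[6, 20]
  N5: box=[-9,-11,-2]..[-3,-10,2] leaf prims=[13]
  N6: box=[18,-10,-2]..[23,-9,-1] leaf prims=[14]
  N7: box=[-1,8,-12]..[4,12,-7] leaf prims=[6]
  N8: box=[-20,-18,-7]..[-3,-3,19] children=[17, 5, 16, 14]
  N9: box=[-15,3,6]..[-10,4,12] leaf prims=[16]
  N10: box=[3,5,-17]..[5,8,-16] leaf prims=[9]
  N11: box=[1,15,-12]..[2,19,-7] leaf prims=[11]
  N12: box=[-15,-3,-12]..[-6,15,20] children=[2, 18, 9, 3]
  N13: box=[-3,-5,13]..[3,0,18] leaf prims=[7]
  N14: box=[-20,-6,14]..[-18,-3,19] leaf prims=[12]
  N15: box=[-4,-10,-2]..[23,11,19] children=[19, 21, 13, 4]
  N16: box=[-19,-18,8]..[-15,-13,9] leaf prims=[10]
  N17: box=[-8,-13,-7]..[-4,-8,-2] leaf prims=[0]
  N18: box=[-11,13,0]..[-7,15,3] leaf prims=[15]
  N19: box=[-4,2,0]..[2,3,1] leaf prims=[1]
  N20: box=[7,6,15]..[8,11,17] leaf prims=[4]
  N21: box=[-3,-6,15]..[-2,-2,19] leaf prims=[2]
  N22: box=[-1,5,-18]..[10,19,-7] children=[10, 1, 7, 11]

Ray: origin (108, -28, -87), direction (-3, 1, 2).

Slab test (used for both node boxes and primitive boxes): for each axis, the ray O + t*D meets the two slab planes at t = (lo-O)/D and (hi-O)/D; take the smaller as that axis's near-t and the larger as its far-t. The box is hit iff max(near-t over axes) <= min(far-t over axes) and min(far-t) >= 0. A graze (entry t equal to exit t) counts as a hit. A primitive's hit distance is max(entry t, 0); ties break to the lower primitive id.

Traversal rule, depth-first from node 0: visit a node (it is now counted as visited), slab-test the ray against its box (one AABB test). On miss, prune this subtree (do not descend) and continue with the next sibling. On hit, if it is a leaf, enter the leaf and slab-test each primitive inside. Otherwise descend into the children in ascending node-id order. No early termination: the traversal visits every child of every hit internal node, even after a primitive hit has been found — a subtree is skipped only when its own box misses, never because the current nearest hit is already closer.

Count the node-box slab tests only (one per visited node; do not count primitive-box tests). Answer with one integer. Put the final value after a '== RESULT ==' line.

Trace the traversal:
N0 x:[85/3,128/3] y:[10,47] z:[69/2,107/2] -> hit [69/2,128/3], descend [8, 12, 15, 22]
  N8 x:[37,128/3] y:[10,25] z:[40,53] -> miss, prune
  N12 x:[38,41] y:[25,43] z:[75/2,107/2] -> hit [38,41], descend [2, 3, 9, 18]
    N2 x:[38,116/3] y:[25,30] z:[75/2,79/2] -> miss, prune
    N3 x:[115/3,39] y:[25,29] z:[105/2,107/2] -> miss, prune
    N9 x:[118/3,41] y:[31,32] z:[93/2,99/2] -> miss, prune
    N18 x:[115/3,119/3] y:[41,43] z:[87/2,45] -> miss, prune
  N15 x:[85/3,112/3] y:[18,39] z:[85/2,53] -> miss, prune
  N22 x:[98/3,109/3] y:[33,47] z:[69/2,40] -> hit [69/2,109/3], descend [1, 7, 10, 11]
    N1 x:[98/3,100/3] y:[36,37] z:[69/2,71/2] -> miss, prune
    N7 x:[104/3,109/3] y:[36,40] z:[75/2,40] -> miss, prune
    N10 x:[103/3,35] y:[33,36] z:[35,71/2] -> hit [35,35] leaf, test {P9@t=35}
    N11 x:[106/3,107/3] y:[43,47] z:[75/2,40] -> miss, prune

13 AABB tests over nodes [0, 8, 12, 2, 3, 9, 18, 15, 22, 1, 7, 10, 11]; 1 leaf entered; closest P9.

== RESULT ==
13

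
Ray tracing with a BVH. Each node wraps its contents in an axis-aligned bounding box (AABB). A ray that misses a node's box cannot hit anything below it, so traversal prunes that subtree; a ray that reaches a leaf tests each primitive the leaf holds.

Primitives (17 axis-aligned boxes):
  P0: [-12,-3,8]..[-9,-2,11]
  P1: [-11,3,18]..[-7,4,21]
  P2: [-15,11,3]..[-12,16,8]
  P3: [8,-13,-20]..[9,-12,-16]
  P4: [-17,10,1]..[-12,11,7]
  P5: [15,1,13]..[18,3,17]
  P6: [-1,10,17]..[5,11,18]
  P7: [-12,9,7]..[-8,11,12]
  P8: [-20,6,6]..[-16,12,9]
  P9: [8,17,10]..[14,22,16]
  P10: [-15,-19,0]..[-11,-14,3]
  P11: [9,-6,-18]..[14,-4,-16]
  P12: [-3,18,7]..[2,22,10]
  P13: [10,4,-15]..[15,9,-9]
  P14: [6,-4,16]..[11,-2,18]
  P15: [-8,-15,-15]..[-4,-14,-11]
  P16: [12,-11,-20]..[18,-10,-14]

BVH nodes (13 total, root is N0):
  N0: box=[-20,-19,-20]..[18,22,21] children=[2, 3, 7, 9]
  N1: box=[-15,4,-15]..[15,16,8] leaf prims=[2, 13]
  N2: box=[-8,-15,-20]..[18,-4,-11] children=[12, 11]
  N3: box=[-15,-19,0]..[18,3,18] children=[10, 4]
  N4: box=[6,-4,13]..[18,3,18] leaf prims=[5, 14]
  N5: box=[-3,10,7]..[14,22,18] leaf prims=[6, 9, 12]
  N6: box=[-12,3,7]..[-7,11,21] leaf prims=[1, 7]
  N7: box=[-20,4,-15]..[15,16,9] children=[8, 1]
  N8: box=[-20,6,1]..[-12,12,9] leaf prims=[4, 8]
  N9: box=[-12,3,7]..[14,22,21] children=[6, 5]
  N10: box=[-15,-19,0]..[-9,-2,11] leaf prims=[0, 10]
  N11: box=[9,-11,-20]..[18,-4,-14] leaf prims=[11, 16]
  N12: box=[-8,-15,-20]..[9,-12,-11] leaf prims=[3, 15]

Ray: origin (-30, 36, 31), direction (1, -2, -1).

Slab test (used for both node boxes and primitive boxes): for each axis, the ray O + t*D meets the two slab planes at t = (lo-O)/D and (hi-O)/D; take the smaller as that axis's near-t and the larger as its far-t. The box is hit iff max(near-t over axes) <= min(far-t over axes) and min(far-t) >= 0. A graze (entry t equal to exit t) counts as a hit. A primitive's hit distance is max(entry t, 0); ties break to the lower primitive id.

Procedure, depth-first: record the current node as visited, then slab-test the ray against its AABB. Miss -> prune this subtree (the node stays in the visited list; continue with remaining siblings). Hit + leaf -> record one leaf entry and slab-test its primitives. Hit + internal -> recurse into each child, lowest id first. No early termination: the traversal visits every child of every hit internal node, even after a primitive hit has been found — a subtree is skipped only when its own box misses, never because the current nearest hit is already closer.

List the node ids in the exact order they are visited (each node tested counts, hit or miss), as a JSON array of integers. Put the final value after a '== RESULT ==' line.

Trace the traversal:
N0 x:[10,48] y:[7,55/2] z:[10,51] -> hit [10,55/2], descend [2, 3, 7, 9]
  N2 x:[22,48] y:[20,51/2] z:[42,51] -> miss, prune
  N3 x:[15,48] y:[33/2,55/2] z:[13,31] -> hit [33/2,55/2], descend [4, 10]
    N4 x:[36,48] y:[33/2,20] z:[13,18] -> miss, prune
    N10 x:[15,21] y:[19,55/2] z:[20,31] -> hit [20,21] leaf, test {P0(miss), P10(miss)}
  N7 x:[10,45] y:[10,16] z:[22,46] -> miss, prune
  N9 x:[18,44] y:[7,33/2] z:[10,24] -> miss, prune

Visited [0, 2, 3, 4, 10, 7, 9]. Tests: 7 box, 1 leaf. Nearest: miss.

== RESULT ==
[0, 2, 3, 4, 10, 7, 9]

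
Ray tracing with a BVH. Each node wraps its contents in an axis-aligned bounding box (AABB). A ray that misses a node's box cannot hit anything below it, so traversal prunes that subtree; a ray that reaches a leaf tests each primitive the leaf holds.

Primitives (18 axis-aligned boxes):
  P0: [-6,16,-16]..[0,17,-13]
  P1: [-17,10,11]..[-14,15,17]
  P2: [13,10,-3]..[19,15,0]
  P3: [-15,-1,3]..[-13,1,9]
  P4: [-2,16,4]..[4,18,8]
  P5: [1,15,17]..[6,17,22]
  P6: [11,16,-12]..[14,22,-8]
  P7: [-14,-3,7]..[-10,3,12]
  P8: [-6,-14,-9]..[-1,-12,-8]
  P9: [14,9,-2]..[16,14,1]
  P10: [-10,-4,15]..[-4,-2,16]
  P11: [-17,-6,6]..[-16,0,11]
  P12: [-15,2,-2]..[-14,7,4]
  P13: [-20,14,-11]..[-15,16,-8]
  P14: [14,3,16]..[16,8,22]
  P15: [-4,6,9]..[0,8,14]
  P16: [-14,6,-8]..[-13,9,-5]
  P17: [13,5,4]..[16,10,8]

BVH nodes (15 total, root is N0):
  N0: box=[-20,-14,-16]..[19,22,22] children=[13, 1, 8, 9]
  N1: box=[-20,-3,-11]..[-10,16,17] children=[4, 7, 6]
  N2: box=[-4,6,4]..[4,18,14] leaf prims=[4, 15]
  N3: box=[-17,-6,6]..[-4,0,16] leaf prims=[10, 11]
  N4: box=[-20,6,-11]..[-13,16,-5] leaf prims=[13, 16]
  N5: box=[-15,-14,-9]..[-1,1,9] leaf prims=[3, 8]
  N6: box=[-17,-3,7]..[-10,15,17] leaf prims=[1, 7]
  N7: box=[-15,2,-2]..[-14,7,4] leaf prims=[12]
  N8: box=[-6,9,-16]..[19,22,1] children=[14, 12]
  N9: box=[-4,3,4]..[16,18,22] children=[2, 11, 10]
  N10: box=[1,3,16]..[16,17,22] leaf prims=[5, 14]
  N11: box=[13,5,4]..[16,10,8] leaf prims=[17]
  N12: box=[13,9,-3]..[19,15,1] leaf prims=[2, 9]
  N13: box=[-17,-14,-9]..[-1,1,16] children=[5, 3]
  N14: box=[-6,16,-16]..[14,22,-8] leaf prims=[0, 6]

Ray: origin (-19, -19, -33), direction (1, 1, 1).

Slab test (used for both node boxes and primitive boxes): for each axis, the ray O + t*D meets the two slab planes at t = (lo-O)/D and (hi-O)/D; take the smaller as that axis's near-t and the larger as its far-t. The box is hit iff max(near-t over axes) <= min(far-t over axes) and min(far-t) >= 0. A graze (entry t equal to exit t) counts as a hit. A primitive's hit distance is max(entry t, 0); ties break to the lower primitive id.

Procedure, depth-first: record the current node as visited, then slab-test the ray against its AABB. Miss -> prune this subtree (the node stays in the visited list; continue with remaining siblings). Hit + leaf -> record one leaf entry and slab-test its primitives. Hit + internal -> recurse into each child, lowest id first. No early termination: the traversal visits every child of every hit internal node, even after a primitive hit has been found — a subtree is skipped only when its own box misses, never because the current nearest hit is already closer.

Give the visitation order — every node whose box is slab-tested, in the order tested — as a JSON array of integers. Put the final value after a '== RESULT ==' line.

Trace the traversal:
N0 x:[-1,38] y:[5,41] z:[17,55] -> hit [17,38], descend [1, 8, 9, 13]
  N1 x:[-1,9] y:[16,35] z:[22,50] -> miss, prune
  N8 x:[13,38] y:[28,41] z:[17,34] -> hit [28,34], descend [12, 14]
    N12 x:[32,38] y:[28,34] z:[30,34] -> hit [32,34] leaf, test {P2@t=32, P9@t=33}
    N14 x:[13,33] y:[35,41] z:[17,25] -> miss, prune
  N9 x:[15,35] y:[22,37] z:[37,55] -> miss, prune
  N13 x:[2,18] y:[5,20] z:[24,49] -> miss, prune

Visited [0, 1, 8, 12, 14, 9, 13]. Tests: 7 box, 1 leaf. Nearest: P2.

== RESULT ==
[0, 1, 8, 12, 14, 9, 13]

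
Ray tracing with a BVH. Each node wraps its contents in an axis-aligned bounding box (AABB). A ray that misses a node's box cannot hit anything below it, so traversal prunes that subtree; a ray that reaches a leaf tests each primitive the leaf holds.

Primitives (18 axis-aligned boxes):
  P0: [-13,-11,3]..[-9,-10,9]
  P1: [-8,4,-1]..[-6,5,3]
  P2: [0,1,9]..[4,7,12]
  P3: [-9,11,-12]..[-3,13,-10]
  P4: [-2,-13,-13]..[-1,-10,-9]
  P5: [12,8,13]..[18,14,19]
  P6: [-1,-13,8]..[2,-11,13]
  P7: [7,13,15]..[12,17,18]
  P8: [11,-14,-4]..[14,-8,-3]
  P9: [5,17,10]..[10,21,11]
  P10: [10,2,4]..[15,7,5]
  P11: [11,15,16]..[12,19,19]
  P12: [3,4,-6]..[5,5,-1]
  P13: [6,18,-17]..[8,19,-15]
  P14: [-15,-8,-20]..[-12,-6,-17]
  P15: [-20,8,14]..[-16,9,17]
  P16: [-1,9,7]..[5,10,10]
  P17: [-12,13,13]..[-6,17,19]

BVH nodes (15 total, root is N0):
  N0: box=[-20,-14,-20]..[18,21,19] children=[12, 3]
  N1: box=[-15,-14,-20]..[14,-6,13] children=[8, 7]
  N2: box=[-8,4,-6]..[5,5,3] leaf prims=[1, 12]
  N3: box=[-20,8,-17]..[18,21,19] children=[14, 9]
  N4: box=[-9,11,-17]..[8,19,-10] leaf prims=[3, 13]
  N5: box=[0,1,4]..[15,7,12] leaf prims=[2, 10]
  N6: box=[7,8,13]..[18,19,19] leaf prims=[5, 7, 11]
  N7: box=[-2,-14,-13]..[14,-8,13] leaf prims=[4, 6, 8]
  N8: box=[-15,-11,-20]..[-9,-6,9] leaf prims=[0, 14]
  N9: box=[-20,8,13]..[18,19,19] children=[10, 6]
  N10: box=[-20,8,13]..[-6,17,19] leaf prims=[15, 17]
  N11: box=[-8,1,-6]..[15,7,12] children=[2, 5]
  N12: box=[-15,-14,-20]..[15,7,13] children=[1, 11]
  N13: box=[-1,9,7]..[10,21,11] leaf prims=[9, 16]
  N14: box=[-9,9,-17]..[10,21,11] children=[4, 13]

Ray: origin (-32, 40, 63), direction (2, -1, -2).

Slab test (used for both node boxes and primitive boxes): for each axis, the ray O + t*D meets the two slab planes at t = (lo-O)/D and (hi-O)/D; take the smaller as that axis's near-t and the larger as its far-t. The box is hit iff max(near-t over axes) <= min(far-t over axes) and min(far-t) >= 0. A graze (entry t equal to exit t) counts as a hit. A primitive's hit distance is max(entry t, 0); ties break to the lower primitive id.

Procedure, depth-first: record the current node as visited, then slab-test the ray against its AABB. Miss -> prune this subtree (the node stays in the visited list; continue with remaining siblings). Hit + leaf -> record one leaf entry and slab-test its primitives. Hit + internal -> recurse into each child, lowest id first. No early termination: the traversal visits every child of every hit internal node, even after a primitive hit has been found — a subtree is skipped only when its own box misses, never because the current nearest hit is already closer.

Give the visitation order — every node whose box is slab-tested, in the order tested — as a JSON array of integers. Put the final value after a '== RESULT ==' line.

Trace the traversal:
N0 x:[6,25] y:[19,54] z:[22,83/2] -> hit [22,25], descend [3, 12]
  N3 x:[6,25] y:[19,32] z:[22,40] -> hit [22,25], descend [9, 14]
    N9 x:[6,25] y:[21,32] z:[22,25] -> hit [22,25], descend [6, 10]
      N6 x:[39/2,25] y:[21,32] z:[22,25] -> hit [22,25] leaf, test {P5(miss), P7(miss), P11@t=22}
      N10 x:[6,13] y:[23,32] z:[22,25] -> miss, prune
    N14 x:[23/2,21] y:[19,31] z:[26,40] -> miss, prune
  N12 x:[17/2,47/2] y:[33,54] z:[25,83/2] -> miss, prune

Summary -> nodes [0, 3, 9, 6, 10, 14, 12]; box-tests=7; leaf-entries=1; first=P11

== RESULT ==
[0, 3, 9, 6, 10, 14, 12]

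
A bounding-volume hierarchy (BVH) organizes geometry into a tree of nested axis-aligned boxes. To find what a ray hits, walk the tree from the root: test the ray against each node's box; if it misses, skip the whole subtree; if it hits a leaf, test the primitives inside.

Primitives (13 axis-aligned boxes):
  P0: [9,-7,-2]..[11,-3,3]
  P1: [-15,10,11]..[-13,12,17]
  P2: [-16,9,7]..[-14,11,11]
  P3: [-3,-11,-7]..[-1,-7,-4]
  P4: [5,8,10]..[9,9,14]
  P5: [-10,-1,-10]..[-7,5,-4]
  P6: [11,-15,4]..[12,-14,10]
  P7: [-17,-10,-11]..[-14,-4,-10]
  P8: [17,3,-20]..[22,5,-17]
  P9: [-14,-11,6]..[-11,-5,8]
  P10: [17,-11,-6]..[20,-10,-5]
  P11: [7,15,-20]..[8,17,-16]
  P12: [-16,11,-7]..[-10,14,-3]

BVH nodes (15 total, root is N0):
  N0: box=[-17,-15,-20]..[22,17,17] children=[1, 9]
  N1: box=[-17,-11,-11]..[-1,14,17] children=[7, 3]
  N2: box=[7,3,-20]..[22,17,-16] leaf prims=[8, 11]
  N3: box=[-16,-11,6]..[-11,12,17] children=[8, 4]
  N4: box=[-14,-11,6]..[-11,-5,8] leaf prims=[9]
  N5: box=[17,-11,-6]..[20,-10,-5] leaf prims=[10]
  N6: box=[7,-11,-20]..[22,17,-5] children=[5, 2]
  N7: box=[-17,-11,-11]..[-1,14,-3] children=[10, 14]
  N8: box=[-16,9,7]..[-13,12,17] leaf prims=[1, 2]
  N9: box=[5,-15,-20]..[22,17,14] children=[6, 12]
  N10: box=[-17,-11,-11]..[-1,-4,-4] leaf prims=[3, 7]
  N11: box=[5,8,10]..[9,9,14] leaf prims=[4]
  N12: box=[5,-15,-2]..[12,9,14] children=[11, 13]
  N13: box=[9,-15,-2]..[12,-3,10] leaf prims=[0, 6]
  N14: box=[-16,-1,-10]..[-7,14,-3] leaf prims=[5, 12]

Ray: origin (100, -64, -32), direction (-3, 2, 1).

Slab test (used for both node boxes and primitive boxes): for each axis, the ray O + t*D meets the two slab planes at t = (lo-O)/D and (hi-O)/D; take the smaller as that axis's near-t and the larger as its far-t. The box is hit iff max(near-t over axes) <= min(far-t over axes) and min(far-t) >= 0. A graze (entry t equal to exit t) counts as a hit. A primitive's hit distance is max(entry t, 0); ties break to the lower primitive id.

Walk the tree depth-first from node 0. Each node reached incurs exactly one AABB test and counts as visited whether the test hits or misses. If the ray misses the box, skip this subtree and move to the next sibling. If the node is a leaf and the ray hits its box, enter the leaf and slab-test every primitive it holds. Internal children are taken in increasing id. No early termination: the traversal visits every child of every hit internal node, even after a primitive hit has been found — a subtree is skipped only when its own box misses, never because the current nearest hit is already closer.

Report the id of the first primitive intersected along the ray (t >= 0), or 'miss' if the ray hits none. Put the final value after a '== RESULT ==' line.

Trace the traversal:
N0 x:[26,39] y:[49/2,81/2] z:[12,49] -> hit [26,39], descend [1, 9]
  N1 x:[101/3,39] y:[53/2,39] z:[21,49] -> hit [101/3,39], descend [3, 7]
    N3 x:[37,116/3] y:[53/2,38] z:[38,49] -> hit [38,38], descend [4, 8]
      N4 x:[37,38] y:[53/2,59/2] z:[38,40] -> miss, prune
      N8 x:[113/3,116/3] y:[73/2,38] z:[39,49] -> miss, prune
    N7 x:[101/3,39] y:[53/2,39] z:[21,29] -> miss, prune
  N9 x:[26,95/3] y:[49/2,81/2] z:[12,46] -> hit [26,95/3], descend [6, 12]
    N6 x:[26,31] y:[53/2,81/2] z:[12,27] -> hit [53/2,27], descend [2, 5]
      N2 x:[26,31] y:[67/2,81/2] z:[12,16] -> miss, prune
      N5 x:[80/3,83/3] y:[53/2,27] z:[26,27] -> hit [80/3,27] leaf, test {P10@t=80/3}
    N12 x:[88/3,95/3] y:[49/2,73/2] z:[30,46] -> hit [30,95/3], descend [11, 13]
      N11 x:[91/3,95/3] y:[36,73/2] z:[42,46] -> miss, prune
      N13 x:[88/3,91/3] y:[49/2,61/2] z:[30,42] -> hit [30,91/3] leaf, test {P0@t=30, P6(miss)}

13 AABB tests over nodes [0, 1, 3, 4, 8, 7, 9, 6, 2, 5, 12, 11, 13]; 2 leaves entered; closest P10.

== RESULT ==
10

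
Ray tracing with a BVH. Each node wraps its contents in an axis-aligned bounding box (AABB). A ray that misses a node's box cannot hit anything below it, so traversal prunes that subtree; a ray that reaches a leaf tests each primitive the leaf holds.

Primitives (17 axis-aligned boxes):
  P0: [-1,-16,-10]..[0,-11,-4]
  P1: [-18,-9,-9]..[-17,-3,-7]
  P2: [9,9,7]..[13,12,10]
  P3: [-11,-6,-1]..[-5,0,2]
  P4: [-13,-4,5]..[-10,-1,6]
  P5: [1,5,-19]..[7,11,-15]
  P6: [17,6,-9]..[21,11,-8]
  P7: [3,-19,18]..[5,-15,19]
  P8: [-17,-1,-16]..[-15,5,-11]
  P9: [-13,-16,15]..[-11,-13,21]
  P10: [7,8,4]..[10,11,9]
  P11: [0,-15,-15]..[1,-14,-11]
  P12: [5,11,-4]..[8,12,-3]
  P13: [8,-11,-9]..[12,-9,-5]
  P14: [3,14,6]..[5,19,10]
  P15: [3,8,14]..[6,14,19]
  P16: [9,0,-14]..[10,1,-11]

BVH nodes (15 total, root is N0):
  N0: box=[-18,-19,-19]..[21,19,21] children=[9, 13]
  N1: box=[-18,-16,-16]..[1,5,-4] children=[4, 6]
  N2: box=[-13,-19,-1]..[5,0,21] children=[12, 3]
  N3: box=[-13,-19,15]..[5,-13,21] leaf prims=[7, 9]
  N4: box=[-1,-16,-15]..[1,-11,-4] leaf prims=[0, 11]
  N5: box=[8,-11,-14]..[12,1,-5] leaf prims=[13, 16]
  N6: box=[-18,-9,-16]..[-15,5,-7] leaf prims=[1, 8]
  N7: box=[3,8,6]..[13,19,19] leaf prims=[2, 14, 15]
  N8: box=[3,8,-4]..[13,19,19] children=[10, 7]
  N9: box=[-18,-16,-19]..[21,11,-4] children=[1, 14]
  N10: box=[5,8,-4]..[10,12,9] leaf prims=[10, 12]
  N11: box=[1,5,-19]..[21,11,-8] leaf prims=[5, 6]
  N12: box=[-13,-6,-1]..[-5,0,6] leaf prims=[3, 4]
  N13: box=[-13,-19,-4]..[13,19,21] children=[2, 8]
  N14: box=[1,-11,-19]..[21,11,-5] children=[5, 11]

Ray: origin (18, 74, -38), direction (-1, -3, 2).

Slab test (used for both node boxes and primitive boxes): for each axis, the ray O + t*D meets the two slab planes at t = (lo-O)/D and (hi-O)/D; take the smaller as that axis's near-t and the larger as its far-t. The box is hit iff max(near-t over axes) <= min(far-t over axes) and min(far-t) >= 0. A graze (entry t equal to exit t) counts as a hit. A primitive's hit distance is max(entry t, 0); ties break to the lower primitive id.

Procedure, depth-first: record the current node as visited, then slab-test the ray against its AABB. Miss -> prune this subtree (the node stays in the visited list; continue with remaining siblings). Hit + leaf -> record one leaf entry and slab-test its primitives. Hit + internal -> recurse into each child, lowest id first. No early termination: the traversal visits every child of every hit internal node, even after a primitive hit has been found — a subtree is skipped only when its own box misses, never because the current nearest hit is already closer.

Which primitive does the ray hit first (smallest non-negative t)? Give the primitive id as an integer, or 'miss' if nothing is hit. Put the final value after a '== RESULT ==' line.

Walk:
N0 x:[-3,36] y:[55/3,31] z:[19/2,59/2] -> hit [55/3,59/2], descend [9, 13]
  N9 x:[-3,36] y:[21,30] z:[19/2,17] -> miss, prune
  N13 x:[5,31] y:[55/3,31] z:[17,59/2] -> hit [55/3,59/2], descend [2, 8]
    N2 x:[13,31] y:[74/3,31] z:[37/2,59/2] -> hit [74/3,59/2], descend [3, 12]
      N3 x:[13,31] y:[29,31] z:[53/2,59/2] -> hit [29,59/2] leaf, test {P7(miss), P9@t=29}
      N12 x:[23,31] y:[74/3,80/3] z:[37/2,22] -> miss, prune
    N8 x:[5,15] y:[55/3,22] z:[17,57/2] -> miss, prune

order=[0, 9, 13, 2, 3, 12, 8]  |boxes|=7  |leaves|=1  hit=P9

== RESULT ==
9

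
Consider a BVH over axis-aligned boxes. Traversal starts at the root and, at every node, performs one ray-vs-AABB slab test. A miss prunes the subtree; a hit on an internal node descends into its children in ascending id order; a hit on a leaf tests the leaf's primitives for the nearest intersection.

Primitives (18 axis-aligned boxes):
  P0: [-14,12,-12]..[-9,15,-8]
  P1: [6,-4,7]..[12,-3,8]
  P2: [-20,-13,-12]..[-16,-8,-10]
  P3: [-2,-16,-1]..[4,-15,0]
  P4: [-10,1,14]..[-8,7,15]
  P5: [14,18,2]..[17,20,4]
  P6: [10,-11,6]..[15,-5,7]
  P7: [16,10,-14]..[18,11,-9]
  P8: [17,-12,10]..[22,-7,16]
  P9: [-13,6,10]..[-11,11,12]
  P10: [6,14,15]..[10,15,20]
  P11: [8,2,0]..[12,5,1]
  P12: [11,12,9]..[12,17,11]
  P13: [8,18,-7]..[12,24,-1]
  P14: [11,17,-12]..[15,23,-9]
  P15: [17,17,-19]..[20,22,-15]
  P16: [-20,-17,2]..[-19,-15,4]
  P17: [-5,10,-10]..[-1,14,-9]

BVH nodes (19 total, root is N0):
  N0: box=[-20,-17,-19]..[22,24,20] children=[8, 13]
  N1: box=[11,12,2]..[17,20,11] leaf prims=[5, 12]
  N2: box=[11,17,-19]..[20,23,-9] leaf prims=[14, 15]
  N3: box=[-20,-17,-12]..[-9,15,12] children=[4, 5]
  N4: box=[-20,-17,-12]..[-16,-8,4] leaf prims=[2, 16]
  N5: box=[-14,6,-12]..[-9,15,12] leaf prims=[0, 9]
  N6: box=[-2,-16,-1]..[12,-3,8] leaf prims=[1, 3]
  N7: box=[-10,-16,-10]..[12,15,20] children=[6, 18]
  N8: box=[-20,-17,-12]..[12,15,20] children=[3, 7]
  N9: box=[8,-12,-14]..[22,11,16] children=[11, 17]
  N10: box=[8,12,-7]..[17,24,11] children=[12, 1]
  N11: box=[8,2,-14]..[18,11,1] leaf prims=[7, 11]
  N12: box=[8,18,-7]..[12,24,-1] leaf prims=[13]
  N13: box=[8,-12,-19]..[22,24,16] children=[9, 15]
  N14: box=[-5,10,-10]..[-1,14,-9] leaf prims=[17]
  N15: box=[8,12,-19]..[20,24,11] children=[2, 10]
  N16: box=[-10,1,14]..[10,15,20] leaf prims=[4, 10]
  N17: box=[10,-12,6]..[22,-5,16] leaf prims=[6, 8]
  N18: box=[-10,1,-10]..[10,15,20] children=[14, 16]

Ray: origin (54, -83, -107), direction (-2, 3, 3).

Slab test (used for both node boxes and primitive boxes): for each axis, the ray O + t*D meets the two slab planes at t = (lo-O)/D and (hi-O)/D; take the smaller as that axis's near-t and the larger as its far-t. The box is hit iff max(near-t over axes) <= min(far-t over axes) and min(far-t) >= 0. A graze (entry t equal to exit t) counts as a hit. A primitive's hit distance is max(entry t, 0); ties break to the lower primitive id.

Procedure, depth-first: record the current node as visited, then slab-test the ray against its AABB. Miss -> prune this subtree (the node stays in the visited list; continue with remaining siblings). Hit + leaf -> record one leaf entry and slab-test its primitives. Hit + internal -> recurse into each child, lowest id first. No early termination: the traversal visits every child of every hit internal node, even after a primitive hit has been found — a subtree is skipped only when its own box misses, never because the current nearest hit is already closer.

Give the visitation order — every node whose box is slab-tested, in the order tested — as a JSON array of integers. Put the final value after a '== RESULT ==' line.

Trace the traversal:
N0 x:[16,37] y:[22,107/3] z:[88/3,127/3] -> hit [88/3,107/3], descend [8, 13]
  N8 x:[21,37] y:[22,98/3] z:[95/3,127/3] -> hit [95/3,98/3], descend [3, 7]
    N3 x:[63/2,37] y:[22,98/3] z:[95/3,119/3] -> hit [95/3,98/3], descend [4, 5]
      N4 x:[35,37] y:[22,25] z:[95/3,37] -> miss, prune
      N5 x:[63/2,34] y:[89/3,98/3] z:[95/3,119/3] -> hit [95/3,98/3] leaf, test {P0@t=95/3, P9(miss)}
    N7 x:[21,32] y:[67/3,98/3] z:[97/3,127/3] -> miss, prune
  N13 x:[16,23] y:[71/3,107/3] z:[88/3,41] -> miss, prune

Visited [0, 8, 3, 4, 5, 7, 13]. Tests: 7 box, 1 leaf. Nearest: P0.

== RESULT ==
[0, 8, 3, 4, 5, 7, 13]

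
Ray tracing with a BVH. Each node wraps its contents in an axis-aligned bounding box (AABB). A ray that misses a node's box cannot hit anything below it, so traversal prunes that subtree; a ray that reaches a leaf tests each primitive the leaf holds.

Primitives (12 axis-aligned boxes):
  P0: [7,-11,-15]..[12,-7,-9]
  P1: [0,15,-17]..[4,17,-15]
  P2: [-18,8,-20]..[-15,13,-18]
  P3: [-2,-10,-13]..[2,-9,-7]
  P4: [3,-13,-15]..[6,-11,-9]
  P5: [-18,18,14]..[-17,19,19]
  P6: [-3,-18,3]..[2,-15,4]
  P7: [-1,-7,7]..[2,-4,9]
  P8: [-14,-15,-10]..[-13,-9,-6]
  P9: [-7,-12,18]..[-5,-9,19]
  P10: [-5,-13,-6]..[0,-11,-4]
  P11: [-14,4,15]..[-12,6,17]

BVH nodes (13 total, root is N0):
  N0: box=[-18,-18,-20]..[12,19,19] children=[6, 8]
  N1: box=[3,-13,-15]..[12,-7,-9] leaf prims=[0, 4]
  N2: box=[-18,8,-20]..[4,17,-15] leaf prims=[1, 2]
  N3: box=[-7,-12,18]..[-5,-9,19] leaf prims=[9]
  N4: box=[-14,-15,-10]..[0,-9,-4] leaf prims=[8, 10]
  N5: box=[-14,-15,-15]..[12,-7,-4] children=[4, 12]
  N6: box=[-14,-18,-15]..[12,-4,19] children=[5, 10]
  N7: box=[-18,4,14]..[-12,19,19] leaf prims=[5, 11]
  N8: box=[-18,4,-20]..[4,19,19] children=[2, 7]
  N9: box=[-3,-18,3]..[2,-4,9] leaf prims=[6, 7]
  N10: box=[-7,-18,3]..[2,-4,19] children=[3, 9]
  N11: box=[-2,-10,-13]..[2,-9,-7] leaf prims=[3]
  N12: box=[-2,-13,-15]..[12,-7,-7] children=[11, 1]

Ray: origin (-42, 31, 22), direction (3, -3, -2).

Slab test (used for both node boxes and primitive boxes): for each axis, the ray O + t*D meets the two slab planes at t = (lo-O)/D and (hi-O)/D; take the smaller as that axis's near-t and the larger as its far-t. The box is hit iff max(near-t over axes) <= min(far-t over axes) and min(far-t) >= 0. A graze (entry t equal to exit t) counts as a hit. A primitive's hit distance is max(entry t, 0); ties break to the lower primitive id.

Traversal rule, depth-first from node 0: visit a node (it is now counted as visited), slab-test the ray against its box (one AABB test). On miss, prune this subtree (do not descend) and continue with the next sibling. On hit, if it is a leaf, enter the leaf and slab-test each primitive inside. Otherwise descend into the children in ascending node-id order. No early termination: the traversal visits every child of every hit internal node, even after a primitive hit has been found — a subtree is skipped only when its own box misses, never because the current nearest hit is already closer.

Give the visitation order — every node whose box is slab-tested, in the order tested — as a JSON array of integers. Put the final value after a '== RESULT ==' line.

Trace the traversal:
N0 x:[8,18] y:[4,49/3] z:[3/2,21] -> hit [8,49/3], descend [6, 8]
  N6 x:[28/3,18] y:[35/3,49/3] z:[3/2,37/2] -> hit [35/3,49/3], descend [5, 10]
    N5 x:[28/3,18] y:[38/3,46/3] z:[13,37/2] -> hit [13,46/3], descend [4, 12]
      N4 x:[28/3,14] y:[40/3,46/3] z:[13,16] -> hit [40/3,14] leaf, test {P8(miss), P10@t=14}
      N12 x:[40/3,18] y:[38/3,44/3] z:[29/2,37/2] -> hit [29/2,44/3], descend [1, 11]
        N1 x:[15,18] y:[38/3,44/3] z:[31/2,37/2] -> miss, prune
        N11 x:[40/3,44/3] y:[40/3,41/3] z:[29/2,35/2] -> miss, prune
    N10 x:[35/3,44/3] y:[35/3,49/3] z:[3/2,19/2] -> miss, prune
  N8 x:[8,46/3] y:[4,9] z:[3/2,21] -> hit [8,9], descend [2, 7]
    N2 x:[8,46/3] y:[14/3,23/3] z:[37/2,21] -> miss, prune
    N7 x:[8,10] y:[4,9] z:[3/2,4] -> miss, prune

Summary -> nodes [0, 6, 5, 4, 12, 1, 11, 10, 8, 2, 7]; box-tests=11; leaf-entries=1; first=P10

== RESULT ==
[0, 6, 5, 4, 12, 1, 11, 10, 8, 2, 7]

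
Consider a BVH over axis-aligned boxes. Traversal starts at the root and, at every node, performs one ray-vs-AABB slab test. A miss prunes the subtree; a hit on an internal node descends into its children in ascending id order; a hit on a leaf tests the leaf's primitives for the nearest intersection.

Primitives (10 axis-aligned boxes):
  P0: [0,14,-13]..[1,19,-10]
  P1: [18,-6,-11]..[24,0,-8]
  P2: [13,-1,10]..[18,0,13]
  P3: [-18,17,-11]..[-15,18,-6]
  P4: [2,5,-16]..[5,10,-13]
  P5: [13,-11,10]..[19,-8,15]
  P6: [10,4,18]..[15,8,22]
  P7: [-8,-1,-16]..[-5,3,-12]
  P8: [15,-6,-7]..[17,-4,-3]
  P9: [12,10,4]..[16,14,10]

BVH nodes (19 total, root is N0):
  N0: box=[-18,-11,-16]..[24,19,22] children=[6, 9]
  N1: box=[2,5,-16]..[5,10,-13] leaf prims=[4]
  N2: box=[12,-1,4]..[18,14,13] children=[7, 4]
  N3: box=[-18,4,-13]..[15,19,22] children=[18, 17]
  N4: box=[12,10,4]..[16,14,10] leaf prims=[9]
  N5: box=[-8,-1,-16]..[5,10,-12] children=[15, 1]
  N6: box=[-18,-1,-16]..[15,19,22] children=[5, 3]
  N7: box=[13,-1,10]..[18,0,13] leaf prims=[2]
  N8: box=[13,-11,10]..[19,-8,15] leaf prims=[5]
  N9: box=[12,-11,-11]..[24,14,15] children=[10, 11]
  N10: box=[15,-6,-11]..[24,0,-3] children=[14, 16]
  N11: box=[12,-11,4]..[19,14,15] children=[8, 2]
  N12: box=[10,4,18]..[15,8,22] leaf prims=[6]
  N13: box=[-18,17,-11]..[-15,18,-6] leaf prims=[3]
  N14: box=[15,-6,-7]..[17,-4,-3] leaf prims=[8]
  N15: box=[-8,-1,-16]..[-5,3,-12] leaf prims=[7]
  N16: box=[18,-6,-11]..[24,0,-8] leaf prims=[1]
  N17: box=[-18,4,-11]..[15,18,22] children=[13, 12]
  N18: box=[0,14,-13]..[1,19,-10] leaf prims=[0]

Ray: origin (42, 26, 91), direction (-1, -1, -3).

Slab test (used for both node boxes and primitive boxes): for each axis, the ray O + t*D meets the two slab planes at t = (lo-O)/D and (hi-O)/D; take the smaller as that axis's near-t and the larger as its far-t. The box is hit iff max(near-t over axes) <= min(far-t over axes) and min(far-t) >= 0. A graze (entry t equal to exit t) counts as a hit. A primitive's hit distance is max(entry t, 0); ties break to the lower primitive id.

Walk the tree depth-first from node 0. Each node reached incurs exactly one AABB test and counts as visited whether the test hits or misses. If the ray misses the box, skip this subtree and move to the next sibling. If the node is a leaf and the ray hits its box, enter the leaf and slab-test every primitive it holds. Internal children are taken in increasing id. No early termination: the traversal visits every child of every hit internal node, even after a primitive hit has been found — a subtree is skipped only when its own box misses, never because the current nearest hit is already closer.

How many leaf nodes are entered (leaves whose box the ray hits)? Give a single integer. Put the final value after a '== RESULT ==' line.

Trace the traversal:
N0 x:[18,60] y:[7,37] z:[23,107/3] -> hit [23,107/3], descend [6, 9]
  N6 x:[27,60] y:[7,27] z:[23,107/3] -> hit [27,27], descend [3, 5]
    N3 x:[27,60] y:[7,22] z:[23,104/3] -> miss, prune
    N5 x:[37,50] y:[16,27] z:[103/3,107/3] -> miss, prune
  N9 x:[18,30] y:[12,37] z:[76/3,34] -> hit [76/3,30], descend [10, 11]
    N10 x:[18,27] y:[26,32] z:[94/3,34] -> miss, prune
    N11 x:[23,30] y:[12,37] z:[76/3,29] -> hit [76/3,29], descend [2, 8]
      N2 x:[24,30] y:[12,27] z:[26,29] -> hit [26,27], descend [4, 7]
        N4 x:[26,30] y:[12,16] z:[27,29] -> miss, prune
        N7 x:[24,29] y:[26,27] z:[26,27] -> hit [26,27] leaf, test {P2@t=26}
      N8 x:[23,29] y:[34,37] z:[76/3,27] -> miss, prune

11 AABB tests over nodes [0, 6, 3, 5, 9, 10, 11, 2, 4, 7, 8]; 1 leaf entered; closest P2.

== RESULT ==
1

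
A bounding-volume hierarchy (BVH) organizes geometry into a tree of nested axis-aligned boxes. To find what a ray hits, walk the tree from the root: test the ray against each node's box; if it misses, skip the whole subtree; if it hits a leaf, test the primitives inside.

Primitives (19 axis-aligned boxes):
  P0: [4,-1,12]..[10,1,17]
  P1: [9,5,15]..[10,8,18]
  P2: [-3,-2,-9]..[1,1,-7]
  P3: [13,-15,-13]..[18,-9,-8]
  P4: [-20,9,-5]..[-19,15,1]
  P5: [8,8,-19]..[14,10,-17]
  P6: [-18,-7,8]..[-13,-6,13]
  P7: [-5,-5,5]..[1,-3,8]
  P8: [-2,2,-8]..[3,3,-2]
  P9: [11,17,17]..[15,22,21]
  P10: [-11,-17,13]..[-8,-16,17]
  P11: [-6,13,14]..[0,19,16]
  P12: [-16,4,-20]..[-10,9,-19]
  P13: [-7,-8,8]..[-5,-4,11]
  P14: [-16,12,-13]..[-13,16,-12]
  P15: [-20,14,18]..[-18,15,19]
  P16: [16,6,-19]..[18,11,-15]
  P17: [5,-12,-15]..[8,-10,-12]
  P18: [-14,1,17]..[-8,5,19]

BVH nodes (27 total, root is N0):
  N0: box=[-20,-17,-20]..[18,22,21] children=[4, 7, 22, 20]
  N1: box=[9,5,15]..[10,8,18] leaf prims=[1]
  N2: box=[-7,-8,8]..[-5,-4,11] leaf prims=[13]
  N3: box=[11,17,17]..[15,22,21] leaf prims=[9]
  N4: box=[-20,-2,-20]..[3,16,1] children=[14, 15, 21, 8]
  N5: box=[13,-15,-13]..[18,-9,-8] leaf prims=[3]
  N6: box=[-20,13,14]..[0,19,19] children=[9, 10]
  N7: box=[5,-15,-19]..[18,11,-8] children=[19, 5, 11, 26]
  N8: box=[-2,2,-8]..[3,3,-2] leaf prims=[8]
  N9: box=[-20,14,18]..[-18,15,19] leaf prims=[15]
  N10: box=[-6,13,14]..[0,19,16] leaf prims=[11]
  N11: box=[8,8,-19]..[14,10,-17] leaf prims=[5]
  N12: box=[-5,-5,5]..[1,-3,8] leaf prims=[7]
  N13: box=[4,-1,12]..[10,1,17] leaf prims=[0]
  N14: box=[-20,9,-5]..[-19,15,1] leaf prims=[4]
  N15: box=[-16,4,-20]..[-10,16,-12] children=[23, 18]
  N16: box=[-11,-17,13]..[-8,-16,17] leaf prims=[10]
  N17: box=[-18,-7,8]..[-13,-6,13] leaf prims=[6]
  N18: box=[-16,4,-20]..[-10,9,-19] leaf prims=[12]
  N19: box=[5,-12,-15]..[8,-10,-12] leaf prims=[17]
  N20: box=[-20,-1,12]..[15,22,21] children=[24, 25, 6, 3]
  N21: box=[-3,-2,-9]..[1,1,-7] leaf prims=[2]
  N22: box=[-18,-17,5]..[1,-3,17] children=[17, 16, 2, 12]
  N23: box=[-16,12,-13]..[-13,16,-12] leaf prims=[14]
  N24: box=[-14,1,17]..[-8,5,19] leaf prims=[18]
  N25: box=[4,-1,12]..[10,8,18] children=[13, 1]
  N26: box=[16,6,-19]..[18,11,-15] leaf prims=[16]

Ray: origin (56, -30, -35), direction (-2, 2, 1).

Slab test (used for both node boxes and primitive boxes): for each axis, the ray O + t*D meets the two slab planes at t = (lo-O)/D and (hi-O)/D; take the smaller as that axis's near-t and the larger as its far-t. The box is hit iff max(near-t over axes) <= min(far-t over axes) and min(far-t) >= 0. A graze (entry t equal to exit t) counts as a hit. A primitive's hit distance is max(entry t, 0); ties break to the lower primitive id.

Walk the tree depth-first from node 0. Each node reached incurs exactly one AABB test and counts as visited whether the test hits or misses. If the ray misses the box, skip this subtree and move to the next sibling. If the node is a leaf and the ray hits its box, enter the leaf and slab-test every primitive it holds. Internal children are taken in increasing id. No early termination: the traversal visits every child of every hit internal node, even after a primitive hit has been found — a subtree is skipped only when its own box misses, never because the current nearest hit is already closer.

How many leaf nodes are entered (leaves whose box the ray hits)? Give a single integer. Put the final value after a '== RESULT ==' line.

Trace the traversal:
N0 x:[19,38] y:[13/2,26] z:[15,56] -> hit [19,26], descend [4, 7, 20, 22]
  N4 x:[53/2,38] y:[14,23] z:[15,36] -> miss, prune
  N7 x:[19,51/2] y:[15/2,41/2] z:[16,27] -> hit [19,41/2], descend [5, 11, 19, 26]
    N5 x:[19,43/2] y:[15/2,21/2] z:[22,27] -> miss, prune
    N11 x:[21,24] y:[19,20] z:[16,18] -> miss, prune
    N19 x:[24,51/2] y:[9,10] z:[20,23] -> miss, prune
    N26 x:[19,20] y:[18,41/2] z:[16,20] -> hit [19,20] leaf, test {P16@t=19}
  N20 x:[41/2,38] y:[29/2,26] z:[47,56] -> miss, prune
  N22 x:[55/2,37] y:[13/2,27/2] z:[40,52] -> miss, prune

order=[0, 4, 7, 5, 11, 19, 26, 20, 22]  |boxes|=9  |leaves|=1  hit=P16

== RESULT ==
1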